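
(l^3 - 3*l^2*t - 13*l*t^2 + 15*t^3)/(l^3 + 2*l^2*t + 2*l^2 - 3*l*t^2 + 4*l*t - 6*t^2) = (l - 5*t)/(l + 2)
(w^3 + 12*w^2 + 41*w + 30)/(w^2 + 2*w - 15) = (w^2 + 7*w + 6)/(w - 3)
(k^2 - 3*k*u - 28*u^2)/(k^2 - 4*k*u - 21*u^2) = (k + 4*u)/(k + 3*u)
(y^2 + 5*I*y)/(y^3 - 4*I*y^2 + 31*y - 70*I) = y/(y^2 - 9*I*y - 14)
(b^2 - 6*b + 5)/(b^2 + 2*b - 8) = (b^2 - 6*b + 5)/(b^2 + 2*b - 8)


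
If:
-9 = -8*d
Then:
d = 9/8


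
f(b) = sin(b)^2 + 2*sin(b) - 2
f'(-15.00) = -0.53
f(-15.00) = -2.88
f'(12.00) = 0.78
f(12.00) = -2.79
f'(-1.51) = 0.00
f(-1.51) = -3.00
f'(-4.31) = -1.50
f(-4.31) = 0.69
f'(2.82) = -2.50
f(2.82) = -1.27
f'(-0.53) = 0.85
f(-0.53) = -2.76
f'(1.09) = 1.75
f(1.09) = 0.56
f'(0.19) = 2.33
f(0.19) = -1.59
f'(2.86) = -2.46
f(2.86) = -1.37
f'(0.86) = 2.29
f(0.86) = 0.09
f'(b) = 2*sin(b)*cos(b) + 2*cos(b)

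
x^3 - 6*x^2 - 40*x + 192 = (x - 8)*(x - 4)*(x + 6)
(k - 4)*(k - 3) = k^2 - 7*k + 12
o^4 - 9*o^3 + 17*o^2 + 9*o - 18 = (o - 6)*(o - 3)*(o - 1)*(o + 1)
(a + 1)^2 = a^2 + 2*a + 1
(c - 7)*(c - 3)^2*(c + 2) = c^4 - 11*c^3 + 25*c^2 + 39*c - 126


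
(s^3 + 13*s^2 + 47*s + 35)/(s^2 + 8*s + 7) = s + 5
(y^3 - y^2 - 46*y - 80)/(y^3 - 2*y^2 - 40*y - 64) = (y + 5)/(y + 4)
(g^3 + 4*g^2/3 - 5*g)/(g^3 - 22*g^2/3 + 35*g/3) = (3*g^2 + 4*g - 15)/(3*g^2 - 22*g + 35)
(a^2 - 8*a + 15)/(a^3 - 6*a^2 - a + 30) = 1/(a + 2)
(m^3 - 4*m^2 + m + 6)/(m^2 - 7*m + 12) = (m^2 - m - 2)/(m - 4)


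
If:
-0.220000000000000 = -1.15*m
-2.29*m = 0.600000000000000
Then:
No Solution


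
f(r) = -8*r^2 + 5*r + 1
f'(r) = 5 - 16*r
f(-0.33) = -1.52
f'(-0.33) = 10.28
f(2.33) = -30.78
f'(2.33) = -32.28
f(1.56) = -10.67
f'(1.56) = -19.96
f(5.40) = -205.28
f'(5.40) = -81.40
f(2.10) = -23.78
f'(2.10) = -28.60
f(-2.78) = -74.73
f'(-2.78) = 49.48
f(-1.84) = -35.28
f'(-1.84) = 34.44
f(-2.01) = -41.37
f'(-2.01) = 37.16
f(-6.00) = -317.00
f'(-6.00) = 101.00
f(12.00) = -1091.00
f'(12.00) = -187.00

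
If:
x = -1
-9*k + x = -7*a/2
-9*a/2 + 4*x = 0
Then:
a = -8/9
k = -37/81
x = -1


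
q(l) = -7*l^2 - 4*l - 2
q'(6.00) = -88.00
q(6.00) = -278.00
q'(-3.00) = 38.00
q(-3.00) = -53.00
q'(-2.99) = 37.86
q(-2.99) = -52.62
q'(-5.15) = 68.10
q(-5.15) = -167.06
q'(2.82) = -43.48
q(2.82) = -68.95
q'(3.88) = -58.32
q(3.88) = -122.90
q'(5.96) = -87.44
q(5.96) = -274.49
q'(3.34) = -50.76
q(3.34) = -93.45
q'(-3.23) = 41.22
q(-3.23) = -62.11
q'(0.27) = -7.78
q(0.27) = -3.59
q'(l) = -14*l - 4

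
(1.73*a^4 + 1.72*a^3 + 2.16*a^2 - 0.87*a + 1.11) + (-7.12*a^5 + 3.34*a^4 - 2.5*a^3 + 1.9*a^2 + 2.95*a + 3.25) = -7.12*a^5 + 5.07*a^4 - 0.78*a^3 + 4.06*a^2 + 2.08*a + 4.36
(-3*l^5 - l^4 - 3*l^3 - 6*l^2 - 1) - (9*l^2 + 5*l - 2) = -3*l^5 - l^4 - 3*l^3 - 15*l^2 - 5*l + 1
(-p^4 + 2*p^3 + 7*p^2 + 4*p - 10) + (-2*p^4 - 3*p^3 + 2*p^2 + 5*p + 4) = -3*p^4 - p^3 + 9*p^2 + 9*p - 6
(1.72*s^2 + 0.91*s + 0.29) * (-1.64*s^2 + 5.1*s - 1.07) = -2.8208*s^4 + 7.2796*s^3 + 2.325*s^2 + 0.5053*s - 0.3103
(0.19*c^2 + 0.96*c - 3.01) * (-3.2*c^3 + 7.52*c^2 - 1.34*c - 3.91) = -0.608*c^5 - 1.6432*c^4 + 16.5966*c^3 - 24.6645*c^2 + 0.2798*c + 11.7691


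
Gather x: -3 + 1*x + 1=x - 2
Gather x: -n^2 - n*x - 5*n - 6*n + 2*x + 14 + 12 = -n^2 - 11*n + x*(2 - n) + 26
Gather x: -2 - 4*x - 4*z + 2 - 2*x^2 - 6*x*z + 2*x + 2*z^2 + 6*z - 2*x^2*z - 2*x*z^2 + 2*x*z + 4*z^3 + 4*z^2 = x^2*(-2*z - 2) + x*(-2*z^2 - 4*z - 2) + 4*z^3 + 6*z^2 + 2*z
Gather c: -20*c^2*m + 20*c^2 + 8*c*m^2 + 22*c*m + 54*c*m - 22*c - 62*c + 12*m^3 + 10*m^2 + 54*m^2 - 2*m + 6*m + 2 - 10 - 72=c^2*(20 - 20*m) + c*(8*m^2 + 76*m - 84) + 12*m^3 + 64*m^2 + 4*m - 80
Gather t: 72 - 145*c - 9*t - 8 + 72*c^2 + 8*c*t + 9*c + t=72*c^2 - 136*c + t*(8*c - 8) + 64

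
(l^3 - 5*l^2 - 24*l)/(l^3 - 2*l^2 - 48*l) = (l + 3)/(l + 6)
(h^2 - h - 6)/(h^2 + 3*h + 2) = (h - 3)/(h + 1)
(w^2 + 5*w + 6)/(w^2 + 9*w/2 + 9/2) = 2*(w + 2)/(2*w + 3)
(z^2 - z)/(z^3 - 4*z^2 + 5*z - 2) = z/(z^2 - 3*z + 2)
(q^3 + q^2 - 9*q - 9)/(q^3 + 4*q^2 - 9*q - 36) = (q + 1)/(q + 4)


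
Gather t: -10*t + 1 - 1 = -10*t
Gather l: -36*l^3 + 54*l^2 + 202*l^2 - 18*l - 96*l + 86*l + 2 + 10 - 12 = -36*l^3 + 256*l^2 - 28*l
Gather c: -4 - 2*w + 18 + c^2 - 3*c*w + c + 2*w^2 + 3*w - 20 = c^2 + c*(1 - 3*w) + 2*w^2 + w - 6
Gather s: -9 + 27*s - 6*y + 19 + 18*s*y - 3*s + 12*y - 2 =s*(18*y + 24) + 6*y + 8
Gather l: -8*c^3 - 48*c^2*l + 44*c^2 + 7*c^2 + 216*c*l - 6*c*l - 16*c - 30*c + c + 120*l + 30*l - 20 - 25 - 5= -8*c^3 + 51*c^2 - 45*c + l*(-48*c^2 + 210*c + 150) - 50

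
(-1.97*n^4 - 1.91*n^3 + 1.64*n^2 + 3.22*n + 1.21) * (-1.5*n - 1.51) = 2.955*n^5 + 5.8397*n^4 + 0.4241*n^3 - 7.3064*n^2 - 6.6772*n - 1.8271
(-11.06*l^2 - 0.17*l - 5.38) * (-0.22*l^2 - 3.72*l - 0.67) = 2.4332*l^4 + 41.1806*l^3 + 9.2262*l^2 + 20.1275*l + 3.6046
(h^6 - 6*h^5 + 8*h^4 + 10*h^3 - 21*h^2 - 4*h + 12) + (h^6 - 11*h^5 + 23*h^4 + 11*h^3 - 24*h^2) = 2*h^6 - 17*h^5 + 31*h^4 + 21*h^3 - 45*h^2 - 4*h + 12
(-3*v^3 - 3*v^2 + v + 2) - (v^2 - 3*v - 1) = -3*v^3 - 4*v^2 + 4*v + 3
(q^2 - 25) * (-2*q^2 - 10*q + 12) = -2*q^4 - 10*q^3 + 62*q^2 + 250*q - 300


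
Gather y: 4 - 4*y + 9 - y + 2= 15 - 5*y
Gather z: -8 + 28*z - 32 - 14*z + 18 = 14*z - 22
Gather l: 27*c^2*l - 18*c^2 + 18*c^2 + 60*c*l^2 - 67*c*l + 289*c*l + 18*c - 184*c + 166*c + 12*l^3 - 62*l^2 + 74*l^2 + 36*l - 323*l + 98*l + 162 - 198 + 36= 12*l^3 + l^2*(60*c + 12) + l*(27*c^2 + 222*c - 189)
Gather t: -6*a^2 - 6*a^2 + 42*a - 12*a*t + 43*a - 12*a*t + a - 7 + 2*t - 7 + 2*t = -12*a^2 + 86*a + t*(4 - 24*a) - 14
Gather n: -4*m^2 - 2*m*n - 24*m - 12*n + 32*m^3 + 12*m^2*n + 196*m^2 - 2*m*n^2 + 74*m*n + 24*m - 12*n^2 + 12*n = 32*m^3 + 192*m^2 + n^2*(-2*m - 12) + n*(12*m^2 + 72*m)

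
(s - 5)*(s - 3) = s^2 - 8*s + 15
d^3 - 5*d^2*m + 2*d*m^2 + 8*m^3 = (d - 4*m)*(d - 2*m)*(d + m)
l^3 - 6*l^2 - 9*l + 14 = (l - 7)*(l - 1)*(l + 2)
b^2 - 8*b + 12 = (b - 6)*(b - 2)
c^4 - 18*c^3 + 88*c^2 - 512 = (c - 8)^2*(c - 4)*(c + 2)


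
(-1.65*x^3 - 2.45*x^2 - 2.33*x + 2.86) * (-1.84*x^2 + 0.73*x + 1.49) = 3.036*x^5 + 3.3035*x^4 + 0.0402000000000005*x^3 - 10.6138*x^2 - 1.3839*x + 4.2614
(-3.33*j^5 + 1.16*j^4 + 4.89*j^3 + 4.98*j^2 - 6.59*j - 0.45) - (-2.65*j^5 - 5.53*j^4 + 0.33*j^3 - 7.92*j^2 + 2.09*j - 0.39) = -0.68*j^5 + 6.69*j^4 + 4.56*j^3 + 12.9*j^2 - 8.68*j - 0.06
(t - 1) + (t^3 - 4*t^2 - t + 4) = t^3 - 4*t^2 + 3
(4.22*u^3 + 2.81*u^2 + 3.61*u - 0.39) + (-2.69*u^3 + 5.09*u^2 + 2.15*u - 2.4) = 1.53*u^3 + 7.9*u^2 + 5.76*u - 2.79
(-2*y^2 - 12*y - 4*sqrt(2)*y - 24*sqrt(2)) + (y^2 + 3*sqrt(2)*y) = -y^2 - 12*y - sqrt(2)*y - 24*sqrt(2)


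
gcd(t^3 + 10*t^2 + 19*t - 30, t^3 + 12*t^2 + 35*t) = t + 5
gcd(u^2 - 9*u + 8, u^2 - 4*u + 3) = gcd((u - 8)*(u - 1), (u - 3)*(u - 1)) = u - 1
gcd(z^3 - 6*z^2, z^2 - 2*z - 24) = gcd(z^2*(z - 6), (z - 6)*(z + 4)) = z - 6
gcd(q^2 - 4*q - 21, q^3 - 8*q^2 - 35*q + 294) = q - 7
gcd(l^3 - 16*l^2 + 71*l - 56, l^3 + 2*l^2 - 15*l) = 1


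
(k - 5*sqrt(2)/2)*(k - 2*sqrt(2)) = k^2 - 9*sqrt(2)*k/2 + 10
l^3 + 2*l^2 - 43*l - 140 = (l - 7)*(l + 4)*(l + 5)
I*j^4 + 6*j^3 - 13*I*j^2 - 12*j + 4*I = (j - 2*I)^2*(j - I)*(I*j + 1)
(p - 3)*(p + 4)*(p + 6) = p^3 + 7*p^2 - 6*p - 72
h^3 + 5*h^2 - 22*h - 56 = (h - 4)*(h + 2)*(h + 7)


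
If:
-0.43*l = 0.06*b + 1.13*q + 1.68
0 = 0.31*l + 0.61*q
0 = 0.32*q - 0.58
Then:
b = -36.58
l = -3.57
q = 1.81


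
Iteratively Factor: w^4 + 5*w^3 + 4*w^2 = (w + 1)*(w^3 + 4*w^2) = w*(w + 1)*(w^2 + 4*w) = w*(w + 1)*(w + 4)*(w)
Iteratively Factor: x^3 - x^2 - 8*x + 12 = (x + 3)*(x^2 - 4*x + 4) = (x - 2)*(x + 3)*(x - 2)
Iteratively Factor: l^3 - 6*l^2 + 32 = (l - 4)*(l^2 - 2*l - 8) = (l - 4)*(l + 2)*(l - 4)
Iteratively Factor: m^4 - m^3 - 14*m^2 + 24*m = (m - 3)*(m^3 + 2*m^2 - 8*m) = m*(m - 3)*(m^2 + 2*m - 8) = m*(m - 3)*(m + 4)*(m - 2)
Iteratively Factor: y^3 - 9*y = (y)*(y^2 - 9) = y*(y - 3)*(y + 3)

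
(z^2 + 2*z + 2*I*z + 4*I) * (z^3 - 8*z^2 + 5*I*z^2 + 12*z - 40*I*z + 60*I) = z^5 - 6*z^4 + 7*I*z^4 - 14*z^3 - 42*I*z^3 + 84*z^2 - 28*I*z^2 + 40*z + 168*I*z - 240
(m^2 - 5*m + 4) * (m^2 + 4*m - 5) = m^4 - m^3 - 21*m^2 + 41*m - 20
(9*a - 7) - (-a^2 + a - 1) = a^2 + 8*a - 6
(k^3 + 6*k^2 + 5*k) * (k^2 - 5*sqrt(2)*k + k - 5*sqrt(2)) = k^5 - 5*sqrt(2)*k^4 + 7*k^4 - 35*sqrt(2)*k^3 + 11*k^3 - 55*sqrt(2)*k^2 + 5*k^2 - 25*sqrt(2)*k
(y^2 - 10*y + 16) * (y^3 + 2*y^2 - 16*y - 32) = y^5 - 8*y^4 - 20*y^3 + 160*y^2 + 64*y - 512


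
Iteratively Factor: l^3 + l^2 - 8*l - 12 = (l - 3)*(l^2 + 4*l + 4) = (l - 3)*(l + 2)*(l + 2)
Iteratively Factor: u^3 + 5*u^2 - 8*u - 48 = (u - 3)*(u^2 + 8*u + 16) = (u - 3)*(u + 4)*(u + 4)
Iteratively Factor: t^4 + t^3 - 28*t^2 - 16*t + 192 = (t + 4)*(t^3 - 3*t^2 - 16*t + 48) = (t - 3)*(t + 4)*(t^2 - 16) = (t - 4)*(t - 3)*(t + 4)*(t + 4)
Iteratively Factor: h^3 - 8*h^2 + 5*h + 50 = (h - 5)*(h^2 - 3*h - 10) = (h - 5)*(h + 2)*(h - 5)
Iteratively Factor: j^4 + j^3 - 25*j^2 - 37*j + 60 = (j + 4)*(j^3 - 3*j^2 - 13*j + 15) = (j + 3)*(j + 4)*(j^2 - 6*j + 5) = (j - 1)*(j + 3)*(j + 4)*(j - 5)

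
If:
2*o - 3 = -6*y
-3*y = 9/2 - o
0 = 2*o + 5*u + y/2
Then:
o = 3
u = -23/20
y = -1/2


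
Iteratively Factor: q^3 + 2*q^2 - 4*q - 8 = (q + 2)*(q^2 - 4) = (q - 2)*(q + 2)*(q + 2)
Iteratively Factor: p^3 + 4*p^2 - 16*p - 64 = (p - 4)*(p^2 + 8*p + 16) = (p - 4)*(p + 4)*(p + 4)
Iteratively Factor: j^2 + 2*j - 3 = (j - 1)*(j + 3)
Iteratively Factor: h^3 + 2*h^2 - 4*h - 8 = (h + 2)*(h^2 - 4) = (h - 2)*(h + 2)*(h + 2)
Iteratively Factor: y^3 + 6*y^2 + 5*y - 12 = (y + 3)*(y^2 + 3*y - 4) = (y + 3)*(y + 4)*(y - 1)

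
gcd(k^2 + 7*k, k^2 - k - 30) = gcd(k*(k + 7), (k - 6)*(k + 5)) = 1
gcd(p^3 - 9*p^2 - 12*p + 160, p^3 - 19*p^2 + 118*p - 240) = p^2 - 13*p + 40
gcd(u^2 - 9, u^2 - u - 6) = u - 3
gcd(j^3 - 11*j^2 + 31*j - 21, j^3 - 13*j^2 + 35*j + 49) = j - 7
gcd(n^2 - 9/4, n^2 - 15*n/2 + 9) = n - 3/2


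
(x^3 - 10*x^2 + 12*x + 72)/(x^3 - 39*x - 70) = (x^2 - 12*x + 36)/(x^2 - 2*x - 35)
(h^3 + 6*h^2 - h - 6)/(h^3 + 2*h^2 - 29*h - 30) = (h - 1)/(h - 5)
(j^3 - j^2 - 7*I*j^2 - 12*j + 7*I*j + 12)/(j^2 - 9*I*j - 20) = (j^2 - j*(1 + 3*I) + 3*I)/(j - 5*I)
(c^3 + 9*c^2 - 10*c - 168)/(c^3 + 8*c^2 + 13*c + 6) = (c^2 + 3*c - 28)/(c^2 + 2*c + 1)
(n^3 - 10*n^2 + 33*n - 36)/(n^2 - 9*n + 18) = (n^2 - 7*n + 12)/(n - 6)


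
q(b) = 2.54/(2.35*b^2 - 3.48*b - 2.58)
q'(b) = 2.54*(3.48 - 4.7*b)/(2.35*b^2 - 3.48*b - 2.58)^2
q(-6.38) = 0.02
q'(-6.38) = 0.01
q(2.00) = -18.14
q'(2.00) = -767.18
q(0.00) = -0.98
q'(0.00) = 1.33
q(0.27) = -0.76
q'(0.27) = 0.50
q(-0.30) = -1.92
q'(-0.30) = 7.08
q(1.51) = -1.03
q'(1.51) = -1.50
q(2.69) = 0.50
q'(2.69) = -0.91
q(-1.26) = 0.46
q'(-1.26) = 0.78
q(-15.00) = 0.00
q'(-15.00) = 0.00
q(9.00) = 0.02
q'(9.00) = -0.00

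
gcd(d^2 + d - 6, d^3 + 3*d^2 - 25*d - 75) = d + 3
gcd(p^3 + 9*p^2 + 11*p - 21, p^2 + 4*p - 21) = p + 7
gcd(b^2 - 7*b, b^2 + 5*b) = b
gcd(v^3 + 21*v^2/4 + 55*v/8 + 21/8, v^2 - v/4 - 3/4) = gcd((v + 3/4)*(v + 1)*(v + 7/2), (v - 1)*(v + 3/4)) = v + 3/4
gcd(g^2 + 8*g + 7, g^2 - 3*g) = 1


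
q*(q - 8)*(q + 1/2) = q^3 - 15*q^2/2 - 4*q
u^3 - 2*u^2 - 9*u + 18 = (u - 3)*(u - 2)*(u + 3)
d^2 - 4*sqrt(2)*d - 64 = (d - 8*sqrt(2))*(d + 4*sqrt(2))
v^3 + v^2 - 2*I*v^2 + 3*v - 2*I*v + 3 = (v + 1)*(v - 3*I)*(v + I)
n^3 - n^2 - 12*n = n*(n - 4)*(n + 3)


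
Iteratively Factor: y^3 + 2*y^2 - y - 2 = (y + 1)*(y^2 + y - 2) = (y - 1)*(y + 1)*(y + 2)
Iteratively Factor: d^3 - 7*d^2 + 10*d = (d)*(d^2 - 7*d + 10) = d*(d - 2)*(d - 5)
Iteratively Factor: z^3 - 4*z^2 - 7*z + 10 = (z - 5)*(z^2 + z - 2) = (z - 5)*(z + 2)*(z - 1)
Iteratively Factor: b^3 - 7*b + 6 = (b - 1)*(b^2 + b - 6) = (b - 2)*(b - 1)*(b + 3)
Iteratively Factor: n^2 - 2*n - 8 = (n - 4)*(n + 2)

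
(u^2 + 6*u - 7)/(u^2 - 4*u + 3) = (u + 7)/(u - 3)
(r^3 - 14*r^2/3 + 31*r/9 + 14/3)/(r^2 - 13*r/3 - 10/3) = (r^2 - 16*r/3 + 7)/(r - 5)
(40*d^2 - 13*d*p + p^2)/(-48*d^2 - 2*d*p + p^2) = (-5*d + p)/(6*d + p)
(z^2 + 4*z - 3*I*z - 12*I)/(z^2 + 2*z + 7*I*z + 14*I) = (z^2 + z*(4 - 3*I) - 12*I)/(z^2 + z*(2 + 7*I) + 14*I)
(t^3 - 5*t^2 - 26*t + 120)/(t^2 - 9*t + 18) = (t^2 + t - 20)/(t - 3)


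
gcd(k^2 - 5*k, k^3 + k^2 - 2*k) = k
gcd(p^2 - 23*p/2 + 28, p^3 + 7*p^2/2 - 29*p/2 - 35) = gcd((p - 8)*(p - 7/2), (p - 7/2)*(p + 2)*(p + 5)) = p - 7/2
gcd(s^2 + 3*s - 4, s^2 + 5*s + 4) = s + 4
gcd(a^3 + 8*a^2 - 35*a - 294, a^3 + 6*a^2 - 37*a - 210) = a^2 + a - 42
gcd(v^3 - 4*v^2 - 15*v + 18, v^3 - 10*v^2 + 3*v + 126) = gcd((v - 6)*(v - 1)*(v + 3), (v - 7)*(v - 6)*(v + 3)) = v^2 - 3*v - 18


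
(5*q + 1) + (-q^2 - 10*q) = -q^2 - 5*q + 1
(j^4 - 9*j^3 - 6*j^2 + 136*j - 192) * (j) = j^5 - 9*j^4 - 6*j^3 + 136*j^2 - 192*j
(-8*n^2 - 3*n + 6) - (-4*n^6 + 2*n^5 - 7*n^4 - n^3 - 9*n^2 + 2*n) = 4*n^6 - 2*n^5 + 7*n^4 + n^3 + n^2 - 5*n + 6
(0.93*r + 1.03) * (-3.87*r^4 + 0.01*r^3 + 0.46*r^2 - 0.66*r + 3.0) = -3.5991*r^5 - 3.9768*r^4 + 0.4381*r^3 - 0.14*r^2 + 2.1102*r + 3.09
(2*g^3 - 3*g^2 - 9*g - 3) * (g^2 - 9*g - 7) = 2*g^5 - 21*g^4 + 4*g^3 + 99*g^2 + 90*g + 21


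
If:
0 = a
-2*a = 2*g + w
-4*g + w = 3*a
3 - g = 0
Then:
No Solution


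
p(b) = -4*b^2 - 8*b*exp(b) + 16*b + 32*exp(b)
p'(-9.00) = 88.01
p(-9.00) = -467.99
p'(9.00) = -389004.03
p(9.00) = -324303.36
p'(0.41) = 43.94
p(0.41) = 49.16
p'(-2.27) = 38.52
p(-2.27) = -51.75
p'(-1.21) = 35.72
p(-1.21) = -12.79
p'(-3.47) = 45.37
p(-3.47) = -101.82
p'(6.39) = -16194.75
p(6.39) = -11453.87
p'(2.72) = 28.24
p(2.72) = 169.37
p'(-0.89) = 35.90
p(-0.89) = -1.34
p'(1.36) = 56.24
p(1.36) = 96.65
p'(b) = -8*b*exp(b) - 8*b + 24*exp(b) + 16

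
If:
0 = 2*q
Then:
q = 0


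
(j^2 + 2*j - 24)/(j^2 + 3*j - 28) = (j + 6)/(j + 7)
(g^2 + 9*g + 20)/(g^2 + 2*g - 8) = (g + 5)/(g - 2)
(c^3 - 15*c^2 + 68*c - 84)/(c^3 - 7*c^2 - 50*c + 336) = (c^2 - 9*c + 14)/(c^2 - c - 56)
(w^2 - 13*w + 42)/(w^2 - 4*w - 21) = (w - 6)/(w + 3)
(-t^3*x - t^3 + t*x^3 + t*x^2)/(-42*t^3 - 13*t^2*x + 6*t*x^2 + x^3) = t*(t^2*x + t^2 - x^3 - x^2)/(42*t^3 + 13*t^2*x - 6*t*x^2 - x^3)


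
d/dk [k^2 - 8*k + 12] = 2*k - 8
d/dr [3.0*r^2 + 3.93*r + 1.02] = 6.0*r + 3.93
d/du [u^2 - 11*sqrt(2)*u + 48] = 2*u - 11*sqrt(2)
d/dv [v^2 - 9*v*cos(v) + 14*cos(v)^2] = 9*v*sin(v) + 2*v - 14*sin(2*v) - 9*cos(v)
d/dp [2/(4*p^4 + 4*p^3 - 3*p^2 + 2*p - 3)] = 4*(-8*p^3 - 6*p^2 + 3*p - 1)/(4*p^4 + 4*p^3 - 3*p^2 + 2*p - 3)^2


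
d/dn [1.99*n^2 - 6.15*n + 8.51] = 3.98*n - 6.15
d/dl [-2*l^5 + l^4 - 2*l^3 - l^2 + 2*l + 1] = -10*l^4 + 4*l^3 - 6*l^2 - 2*l + 2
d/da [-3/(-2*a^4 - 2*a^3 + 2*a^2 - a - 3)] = 3*(-8*a^3 - 6*a^2 + 4*a - 1)/(2*a^4 + 2*a^3 - 2*a^2 + a + 3)^2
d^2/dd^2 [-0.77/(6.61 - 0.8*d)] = 0.9856/(0.8*d - 6.61)^3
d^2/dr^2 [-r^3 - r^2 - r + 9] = -6*r - 2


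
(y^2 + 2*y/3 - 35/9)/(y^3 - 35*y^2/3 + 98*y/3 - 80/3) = (y + 7/3)/(y^2 - 10*y + 16)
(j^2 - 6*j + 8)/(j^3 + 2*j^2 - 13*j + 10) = (j - 4)/(j^2 + 4*j - 5)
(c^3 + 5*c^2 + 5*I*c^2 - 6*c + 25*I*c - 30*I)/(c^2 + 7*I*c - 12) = (c^3 + 5*c^2*(1 + I) + c*(-6 + 25*I) - 30*I)/(c^2 + 7*I*c - 12)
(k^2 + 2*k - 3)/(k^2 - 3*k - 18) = (k - 1)/(k - 6)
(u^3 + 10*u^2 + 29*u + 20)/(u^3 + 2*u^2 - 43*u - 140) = (u + 1)/(u - 7)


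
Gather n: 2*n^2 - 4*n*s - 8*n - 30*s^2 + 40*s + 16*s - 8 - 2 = 2*n^2 + n*(-4*s - 8) - 30*s^2 + 56*s - 10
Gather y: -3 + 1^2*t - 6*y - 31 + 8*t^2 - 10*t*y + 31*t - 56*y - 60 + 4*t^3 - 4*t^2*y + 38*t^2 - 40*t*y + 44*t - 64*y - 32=4*t^3 + 46*t^2 + 76*t + y*(-4*t^2 - 50*t - 126) - 126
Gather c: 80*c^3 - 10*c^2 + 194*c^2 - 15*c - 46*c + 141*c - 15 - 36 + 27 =80*c^3 + 184*c^2 + 80*c - 24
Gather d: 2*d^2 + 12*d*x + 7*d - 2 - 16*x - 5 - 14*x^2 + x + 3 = 2*d^2 + d*(12*x + 7) - 14*x^2 - 15*x - 4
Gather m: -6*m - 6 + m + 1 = -5*m - 5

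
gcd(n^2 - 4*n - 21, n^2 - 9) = n + 3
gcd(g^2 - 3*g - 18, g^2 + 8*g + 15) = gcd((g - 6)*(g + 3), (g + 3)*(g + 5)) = g + 3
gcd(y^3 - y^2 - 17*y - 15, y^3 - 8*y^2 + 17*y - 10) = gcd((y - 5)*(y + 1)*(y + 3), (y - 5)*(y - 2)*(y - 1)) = y - 5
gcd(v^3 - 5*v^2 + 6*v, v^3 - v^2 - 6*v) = v^2 - 3*v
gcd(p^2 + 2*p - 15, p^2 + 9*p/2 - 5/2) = p + 5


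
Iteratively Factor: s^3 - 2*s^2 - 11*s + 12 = (s - 1)*(s^2 - s - 12) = (s - 4)*(s - 1)*(s + 3)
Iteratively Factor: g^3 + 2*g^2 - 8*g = (g)*(g^2 + 2*g - 8) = g*(g - 2)*(g + 4)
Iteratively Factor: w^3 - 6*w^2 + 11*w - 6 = (w - 2)*(w^2 - 4*w + 3) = (w - 2)*(w - 1)*(w - 3)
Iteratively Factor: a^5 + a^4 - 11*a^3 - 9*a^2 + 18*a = (a + 2)*(a^4 - a^3 - 9*a^2 + 9*a) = (a - 3)*(a + 2)*(a^3 + 2*a^2 - 3*a) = (a - 3)*(a + 2)*(a + 3)*(a^2 - a) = (a - 3)*(a - 1)*(a + 2)*(a + 3)*(a)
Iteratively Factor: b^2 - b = (b - 1)*(b)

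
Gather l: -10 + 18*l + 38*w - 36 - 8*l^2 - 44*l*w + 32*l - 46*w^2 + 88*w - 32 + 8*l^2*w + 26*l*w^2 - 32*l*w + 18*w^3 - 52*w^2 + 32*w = l^2*(8*w - 8) + l*(26*w^2 - 76*w + 50) + 18*w^3 - 98*w^2 + 158*w - 78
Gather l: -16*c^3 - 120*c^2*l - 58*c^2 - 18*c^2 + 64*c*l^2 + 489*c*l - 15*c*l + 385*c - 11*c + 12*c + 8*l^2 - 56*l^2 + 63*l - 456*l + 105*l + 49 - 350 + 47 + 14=-16*c^3 - 76*c^2 + 386*c + l^2*(64*c - 48) + l*(-120*c^2 + 474*c - 288) - 240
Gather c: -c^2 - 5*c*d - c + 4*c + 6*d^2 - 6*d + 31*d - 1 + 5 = -c^2 + c*(3 - 5*d) + 6*d^2 + 25*d + 4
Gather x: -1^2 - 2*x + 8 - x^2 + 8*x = -x^2 + 6*x + 7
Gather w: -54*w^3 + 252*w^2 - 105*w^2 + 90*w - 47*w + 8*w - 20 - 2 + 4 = -54*w^3 + 147*w^2 + 51*w - 18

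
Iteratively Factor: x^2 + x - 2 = (x - 1)*(x + 2)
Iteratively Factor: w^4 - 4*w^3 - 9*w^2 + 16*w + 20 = (w + 2)*(w^3 - 6*w^2 + 3*w + 10) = (w - 2)*(w + 2)*(w^2 - 4*w - 5) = (w - 2)*(w + 1)*(w + 2)*(w - 5)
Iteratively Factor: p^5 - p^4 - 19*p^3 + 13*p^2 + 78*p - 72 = (p + 3)*(p^4 - 4*p^3 - 7*p^2 + 34*p - 24) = (p + 3)^2*(p^3 - 7*p^2 + 14*p - 8) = (p - 2)*(p + 3)^2*(p^2 - 5*p + 4) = (p - 2)*(p - 1)*(p + 3)^2*(p - 4)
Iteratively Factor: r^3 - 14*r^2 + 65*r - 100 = (r - 4)*(r^2 - 10*r + 25) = (r - 5)*(r - 4)*(r - 5)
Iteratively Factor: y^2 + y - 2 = (y - 1)*(y + 2)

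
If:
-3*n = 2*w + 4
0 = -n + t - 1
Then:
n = -2*w/3 - 4/3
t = -2*w/3 - 1/3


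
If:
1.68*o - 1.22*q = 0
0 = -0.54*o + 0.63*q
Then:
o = 0.00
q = 0.00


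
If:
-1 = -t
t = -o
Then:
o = -1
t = 1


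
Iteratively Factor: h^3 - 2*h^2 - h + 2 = (h + 1)*(h^2 - 3*h + 2) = (h - 2)*(h + 1)*(h - 1)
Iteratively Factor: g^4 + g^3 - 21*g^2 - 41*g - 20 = (g + 4)*(g^3 - 3*g^2 - 9*g - 5) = (g + 1)*(g + 4)*(g^2 - 4*g - 5) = (g - 5)*(g + 1)*(g + 4)*(g + 1)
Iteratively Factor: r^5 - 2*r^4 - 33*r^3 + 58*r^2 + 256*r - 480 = (r + 4)*(r^4 - 6*r^3 - 9*r^2 + 94*r - 120) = (r + 4)^2*(r^3 - 10*r^2 + 31*r - 30) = (r - 2)*(r + 4)^2*(r^2 - 8*r + 15) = (r - 5)*(r - 2)*(r + 4)^2*(r - 3)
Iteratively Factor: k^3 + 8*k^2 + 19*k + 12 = (k + 3)*(k^2 + 5*k + 4) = (k + 1)*(k + 3)*(k + 4)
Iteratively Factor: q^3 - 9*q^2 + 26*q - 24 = (q - 3)*(q^2 - 6*q + 8) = (q - 3)*(q - 2)*(q - 4)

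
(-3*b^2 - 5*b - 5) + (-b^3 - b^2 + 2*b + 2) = -b^3 - 4*b^2 - 3*b - 3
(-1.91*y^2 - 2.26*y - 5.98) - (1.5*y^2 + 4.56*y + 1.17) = -3.41*y^2 - 6.82*y - 7.15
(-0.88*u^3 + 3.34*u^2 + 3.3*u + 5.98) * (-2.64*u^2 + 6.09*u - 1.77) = 2.3232*u^5 - 14.1768*u^4 + 13.1862*u^3 - 1.602*u^2 + 30.5772*u - 10.5846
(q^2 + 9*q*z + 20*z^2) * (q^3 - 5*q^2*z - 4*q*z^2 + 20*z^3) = q^5 + 4*q^4*z - 29*q^3*z^2 - 116*q^2*z^3 + 100*q*z^4 + 400*z^5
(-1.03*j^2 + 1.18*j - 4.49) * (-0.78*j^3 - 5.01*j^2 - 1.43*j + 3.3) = 0.8034*j^5 + 4.2399*j^4 - 0.936699999999999*j^3 + 17.4085*j^2 + 10.3147*j - 14.817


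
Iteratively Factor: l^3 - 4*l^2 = (l)*(l^2 - 4*l) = l^2*(l - 4)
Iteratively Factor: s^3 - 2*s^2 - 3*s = (s + 1)*(s^2 - 3*s) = (s - 3)*(s + 1)*(s)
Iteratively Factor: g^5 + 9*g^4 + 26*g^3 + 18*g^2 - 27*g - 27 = (g + 3)*(g^4 + 6*g^3 + 8*g^2 - 6*g - 9) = (g + 1)*(g + 3)*(g^3 + 5*g^2 + 3*g - 9) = (g + 1)*(g + 3)^2*(g^2 + 2*g - 3) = (g - 1)*(g + 1)*(g + 3)^2*(g + 3)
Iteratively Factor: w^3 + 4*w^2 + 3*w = (w + 1)*(w^2 + 3*w) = w*(w + 1)*(w + 3)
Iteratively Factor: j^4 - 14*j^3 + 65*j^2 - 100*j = (j - 5)*(j^3 - 9*j^2 + 20*j) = (j - 5)*(j - 4)*(j^2 - 5*j) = (j - 5)^2*(j - 4)*(j)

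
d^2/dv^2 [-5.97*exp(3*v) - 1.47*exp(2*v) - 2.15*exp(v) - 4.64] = (-53.73*exp(2*v) - 5.88*exp(v) - 2.15)*exp(v)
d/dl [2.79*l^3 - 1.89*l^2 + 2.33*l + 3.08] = 8.37*l^2 - 3.78*l + 2.33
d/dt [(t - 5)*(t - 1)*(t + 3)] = 3*t^2 - 6*t - 13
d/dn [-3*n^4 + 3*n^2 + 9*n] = -12*n^3 + 6*n + 9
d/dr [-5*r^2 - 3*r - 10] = -10*r - 3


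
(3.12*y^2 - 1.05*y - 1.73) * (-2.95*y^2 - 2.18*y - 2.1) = -9.204*y^4 - 3.7041*y^3 + 0.8405*y^2 + 5.9764*y + 3.633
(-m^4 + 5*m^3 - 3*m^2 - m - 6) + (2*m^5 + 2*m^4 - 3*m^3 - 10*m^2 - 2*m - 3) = 2*m^5 + m^4 + 2*m^3 - 13*m^2 - 3*m - 9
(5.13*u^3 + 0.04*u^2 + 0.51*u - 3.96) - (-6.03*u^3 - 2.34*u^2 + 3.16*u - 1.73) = 11.16*u^3 + 2.38*u^2 - 2.65*u - 2.23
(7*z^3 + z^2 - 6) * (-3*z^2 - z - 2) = -21*z^5 - 10*z^4 - 15*z^3 + 16*z^2 + 6*z + 12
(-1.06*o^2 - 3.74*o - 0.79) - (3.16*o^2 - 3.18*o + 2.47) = -4.22*o^2 - 0.56*o - 3.26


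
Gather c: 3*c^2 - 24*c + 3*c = 3*c^2 - 21*c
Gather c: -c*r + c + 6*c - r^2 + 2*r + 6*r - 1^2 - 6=c*(7 - r) - r^2 + 8*r - 7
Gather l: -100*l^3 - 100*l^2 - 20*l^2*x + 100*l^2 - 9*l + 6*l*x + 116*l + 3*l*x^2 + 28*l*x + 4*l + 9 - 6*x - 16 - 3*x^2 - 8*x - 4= -100*l^3 - 20*l^2*x + l*(3*x^2 + 34*x + 111) - 3*x^2 - 14*x - 11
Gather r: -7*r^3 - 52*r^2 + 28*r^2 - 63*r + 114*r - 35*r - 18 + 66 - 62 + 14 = -7*r^3 - 24*r^2 + 16*r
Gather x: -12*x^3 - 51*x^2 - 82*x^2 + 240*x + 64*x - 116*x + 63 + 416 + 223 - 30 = -12*x^3 - 133*x^2 + 188*x + 672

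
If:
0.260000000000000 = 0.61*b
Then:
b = 0.43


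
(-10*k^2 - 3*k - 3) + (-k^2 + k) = -11*k^2 - 2*k - 3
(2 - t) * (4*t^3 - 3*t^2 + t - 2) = -4*t^4 + 11*t^3 - 7*t^2 + 4*t - 4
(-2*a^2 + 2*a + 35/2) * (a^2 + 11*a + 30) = -2*a^4 - 20*a^3 - 41*a^2/2 + 505*a/2 + 525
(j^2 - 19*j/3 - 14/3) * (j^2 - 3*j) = j^4 - 28*j^3/3 + 43*j^2/3 + 14*j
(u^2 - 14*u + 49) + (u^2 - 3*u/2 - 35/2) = 2*u^2 - 31*u/2 + 63/2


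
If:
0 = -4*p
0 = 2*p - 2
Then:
No Solution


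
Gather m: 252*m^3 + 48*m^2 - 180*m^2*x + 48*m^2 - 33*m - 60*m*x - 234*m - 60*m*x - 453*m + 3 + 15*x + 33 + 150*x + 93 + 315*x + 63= 252*m^3 + m^2*(96 - 180*x) + m*(-120*x - 720) + 480*x + 192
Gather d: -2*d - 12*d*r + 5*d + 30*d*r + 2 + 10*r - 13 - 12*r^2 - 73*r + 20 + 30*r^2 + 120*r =d*(18*r + 3) + 18*r^2 + 57*r + 9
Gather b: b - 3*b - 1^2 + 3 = 2 - 2*b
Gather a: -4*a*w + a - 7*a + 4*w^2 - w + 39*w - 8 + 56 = a*(-4*w - 6) + 4*w^2 + 38*w + 48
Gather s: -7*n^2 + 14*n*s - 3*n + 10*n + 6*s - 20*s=-7*n^2 + 7*n + s*(14*n - 14)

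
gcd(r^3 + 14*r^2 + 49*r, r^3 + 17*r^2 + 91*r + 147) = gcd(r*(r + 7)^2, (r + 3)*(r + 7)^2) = r^2 + 14*r + 49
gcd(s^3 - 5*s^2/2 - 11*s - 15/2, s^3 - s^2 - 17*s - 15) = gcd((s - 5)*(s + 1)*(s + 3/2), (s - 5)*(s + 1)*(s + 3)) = s^2 - 4*s - 5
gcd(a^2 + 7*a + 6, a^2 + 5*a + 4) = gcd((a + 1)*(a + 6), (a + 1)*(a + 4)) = a + 1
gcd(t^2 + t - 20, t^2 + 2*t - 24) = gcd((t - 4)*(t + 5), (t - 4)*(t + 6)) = t - 4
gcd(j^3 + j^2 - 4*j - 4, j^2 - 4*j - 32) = 1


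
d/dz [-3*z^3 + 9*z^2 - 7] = 9*z*(2 - z)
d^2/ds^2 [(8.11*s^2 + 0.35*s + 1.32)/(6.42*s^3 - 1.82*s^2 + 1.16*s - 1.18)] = (668.530007999999*s^6 + 86.5544400000001*s^5 + 265.949784*s^4 + 644.7084*s^3 + 12.531336*s^2 + 38.768088*s + 21.425608)/(264.609288*s^9 - 225.041544*s^8 + 207.229896*s^7 - 233.258048*s^6 + 120.16896*s^5 - 71.799048*s^4 + 43.325816*s^3 - 12.365928*s^2 + 4.845552*s - 1.643032)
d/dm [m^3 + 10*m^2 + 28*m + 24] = 3*m^2 + 20*m + 28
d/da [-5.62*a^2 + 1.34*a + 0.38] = 1.34 - 11.24*a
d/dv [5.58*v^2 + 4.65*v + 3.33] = 11.16*v + 4.65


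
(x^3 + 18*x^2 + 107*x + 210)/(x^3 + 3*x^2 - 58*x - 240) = (x + 7)/(x - 8)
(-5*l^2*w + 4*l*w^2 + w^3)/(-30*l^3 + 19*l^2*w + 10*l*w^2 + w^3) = w/(6*l + w)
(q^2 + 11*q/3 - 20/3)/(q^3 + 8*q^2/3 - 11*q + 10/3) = (3*q - 4)/(3*q^2 - 7*q + 2)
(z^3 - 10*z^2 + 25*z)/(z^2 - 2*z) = (z^2 - 10*z + 25)/(z - 2)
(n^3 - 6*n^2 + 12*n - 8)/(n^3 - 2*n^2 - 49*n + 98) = (n^2 - 4*n + 4)/(n^2 - 49)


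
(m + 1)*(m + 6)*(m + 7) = m^3 + 14*m^2 + 55*m + 42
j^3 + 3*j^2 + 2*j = j*(j + 1)*(j + 2)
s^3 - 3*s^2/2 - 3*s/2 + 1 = (s - 2)*(s - 1/2)*(s + 1)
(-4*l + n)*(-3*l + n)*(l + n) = 12*l^3 + 5*l^2*n - 6*l*n^2 + n^3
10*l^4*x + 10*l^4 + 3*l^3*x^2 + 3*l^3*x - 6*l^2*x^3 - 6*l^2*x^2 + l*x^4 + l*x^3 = (-5*l + x)*(-2*l + x)*(l + x)*(l*x + l)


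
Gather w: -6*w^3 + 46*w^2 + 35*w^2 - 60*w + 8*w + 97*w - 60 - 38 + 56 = -6*w^3 + 81*w^2 + 45*w - 42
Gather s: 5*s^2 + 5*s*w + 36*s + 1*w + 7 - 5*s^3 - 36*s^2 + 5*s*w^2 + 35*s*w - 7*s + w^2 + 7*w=-5*s^3 - 31*s^2 + s*(5*w^2 + 40*w + 29) + w^2 + 8*w + 7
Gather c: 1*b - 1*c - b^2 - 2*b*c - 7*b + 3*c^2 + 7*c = -b^2 - 6*b + 3*c^2 + c*(6 - 2*b)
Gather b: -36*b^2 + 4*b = -36*b^2 + 4*b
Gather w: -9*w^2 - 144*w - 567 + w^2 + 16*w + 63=-8*w^2 - 128*w - 504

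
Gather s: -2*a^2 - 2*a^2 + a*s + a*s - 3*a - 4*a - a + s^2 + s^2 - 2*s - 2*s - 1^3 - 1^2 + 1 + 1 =-4*a^2 - 8*a + 2*s^2 + s*(2*a - 4)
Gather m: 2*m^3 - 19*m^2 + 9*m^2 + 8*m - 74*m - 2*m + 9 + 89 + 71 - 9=2*m^3 - 10*m^2 - 68*m + 160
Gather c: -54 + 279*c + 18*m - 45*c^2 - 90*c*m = -45*c^2 + c*(279 - 90*m) + 18*m - 54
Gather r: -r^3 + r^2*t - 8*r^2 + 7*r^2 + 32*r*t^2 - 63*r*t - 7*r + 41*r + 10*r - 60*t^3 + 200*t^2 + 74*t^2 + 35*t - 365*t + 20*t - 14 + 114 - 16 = -r^3 + r^2*(t - 1) + r*(32*t^2 - 63*t + 44) - 60*t^3 + 274*t^2 - 310*t + 84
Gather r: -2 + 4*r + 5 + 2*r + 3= 6*r + 6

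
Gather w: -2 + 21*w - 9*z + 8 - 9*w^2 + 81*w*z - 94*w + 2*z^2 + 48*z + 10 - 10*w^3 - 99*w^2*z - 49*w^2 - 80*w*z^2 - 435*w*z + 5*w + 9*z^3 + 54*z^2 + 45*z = -10*w^3 + w^2*(-99*z - 58) + w*(-80*z^2 - 354*z - 68) + 9*z^3 + 56*z^2 + 84*z + 16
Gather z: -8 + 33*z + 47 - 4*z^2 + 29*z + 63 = -4*z^2 + 62*z + 102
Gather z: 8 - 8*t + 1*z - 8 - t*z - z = -t*z - 8*t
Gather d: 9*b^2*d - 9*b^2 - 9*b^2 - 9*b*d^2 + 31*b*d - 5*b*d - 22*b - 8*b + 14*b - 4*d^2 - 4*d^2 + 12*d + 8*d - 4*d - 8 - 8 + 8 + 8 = -18*b^2 - 16*b + d^2*(-9*b - 8) + d*(9*b^2 + 26*b + 16)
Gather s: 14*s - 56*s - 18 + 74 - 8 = 48 - 42*s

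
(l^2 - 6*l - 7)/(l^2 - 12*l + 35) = (l + 1)/(l - 5)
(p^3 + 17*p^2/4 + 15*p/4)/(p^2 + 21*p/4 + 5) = p*(p + 3)/(p + 4)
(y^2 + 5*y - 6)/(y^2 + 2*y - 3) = (y + 6)/(y + 3)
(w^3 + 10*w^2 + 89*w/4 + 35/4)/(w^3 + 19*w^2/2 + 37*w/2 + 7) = (w + 5/2)/(w + 2)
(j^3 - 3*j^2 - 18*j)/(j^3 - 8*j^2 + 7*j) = (j^2 - 3*j - 18)/(j^2 - 8*j + 7)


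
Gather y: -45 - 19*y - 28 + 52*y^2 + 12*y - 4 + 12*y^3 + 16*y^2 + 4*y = 12*y^3 + 68*y^2 - 3*y - 77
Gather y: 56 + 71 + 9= 136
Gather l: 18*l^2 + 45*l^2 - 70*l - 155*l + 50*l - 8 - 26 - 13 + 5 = 63*l^2 - 175*l - 42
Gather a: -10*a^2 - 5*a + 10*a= -10*a^2 + 5*a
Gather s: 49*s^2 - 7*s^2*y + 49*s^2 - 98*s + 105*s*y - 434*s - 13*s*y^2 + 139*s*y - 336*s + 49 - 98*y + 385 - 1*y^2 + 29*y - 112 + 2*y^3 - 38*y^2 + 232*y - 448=s^2*(98 - 7*y) + s*(-13*y^2 + 244*y - 868) + 2*y^3 - 39*y^2 + 163*y - 126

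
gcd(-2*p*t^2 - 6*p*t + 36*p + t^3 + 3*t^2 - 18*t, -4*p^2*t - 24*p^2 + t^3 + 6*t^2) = 2*p*t + 12*p - t^2 - 6*t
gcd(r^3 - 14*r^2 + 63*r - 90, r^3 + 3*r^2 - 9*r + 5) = 1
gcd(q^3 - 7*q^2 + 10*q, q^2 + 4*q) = q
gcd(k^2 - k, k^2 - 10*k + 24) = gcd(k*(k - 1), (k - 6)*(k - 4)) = 1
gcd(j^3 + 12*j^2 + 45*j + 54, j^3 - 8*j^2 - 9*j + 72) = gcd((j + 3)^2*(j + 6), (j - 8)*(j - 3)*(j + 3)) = j + 3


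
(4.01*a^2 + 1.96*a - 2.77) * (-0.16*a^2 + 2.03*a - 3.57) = -0.6416*a^4 + 7.8267*a^3 - 9.8937*a^2 - 12.6203*a + 9.8889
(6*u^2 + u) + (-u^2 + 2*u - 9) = 5*u^2 + 3*u - 9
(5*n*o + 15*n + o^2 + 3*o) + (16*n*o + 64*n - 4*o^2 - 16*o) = 21*n*o + 79*n - 3*o^2 - 13*o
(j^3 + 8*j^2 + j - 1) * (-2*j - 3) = -2*j^4 - 19*j^3 - 26*j^2 - j + 3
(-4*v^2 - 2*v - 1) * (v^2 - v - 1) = -4*v^4 + 2*v^3 + 5*v^2 + 3*v + 1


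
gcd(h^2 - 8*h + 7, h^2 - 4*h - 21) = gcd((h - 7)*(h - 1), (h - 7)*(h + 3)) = h - 7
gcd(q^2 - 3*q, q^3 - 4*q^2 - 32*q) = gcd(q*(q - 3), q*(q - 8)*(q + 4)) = q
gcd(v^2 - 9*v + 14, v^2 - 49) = v - 7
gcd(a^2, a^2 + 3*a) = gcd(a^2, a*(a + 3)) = a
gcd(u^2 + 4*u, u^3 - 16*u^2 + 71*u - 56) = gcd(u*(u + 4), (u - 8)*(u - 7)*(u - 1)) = 1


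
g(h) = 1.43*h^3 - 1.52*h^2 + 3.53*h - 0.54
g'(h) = 4.29*h^2 - 3.04*h + 3.53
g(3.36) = 48.40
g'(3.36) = 41.75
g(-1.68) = -17.54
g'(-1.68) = 20.75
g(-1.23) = -9.84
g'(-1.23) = 13.76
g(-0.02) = -0.61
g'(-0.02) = 3.59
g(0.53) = 1.12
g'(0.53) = 3.12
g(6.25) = 311.27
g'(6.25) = 152.11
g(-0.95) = -6.49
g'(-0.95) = 10.29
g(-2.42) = -38.25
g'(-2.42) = 36.01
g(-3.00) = -63.42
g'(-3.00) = 51.26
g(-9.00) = -1197.90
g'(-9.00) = 378.38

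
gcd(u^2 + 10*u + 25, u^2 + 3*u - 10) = u + 5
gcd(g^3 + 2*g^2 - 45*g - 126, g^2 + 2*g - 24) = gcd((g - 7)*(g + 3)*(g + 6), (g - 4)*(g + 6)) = g + 6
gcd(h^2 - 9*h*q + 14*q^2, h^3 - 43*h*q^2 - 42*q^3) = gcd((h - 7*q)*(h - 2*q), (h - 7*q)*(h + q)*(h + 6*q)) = -h + 7*q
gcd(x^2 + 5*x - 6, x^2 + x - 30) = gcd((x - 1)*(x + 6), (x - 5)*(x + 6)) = x + 6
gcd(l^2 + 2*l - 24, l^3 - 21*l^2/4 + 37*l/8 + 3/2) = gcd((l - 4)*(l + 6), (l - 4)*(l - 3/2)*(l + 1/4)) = l - 4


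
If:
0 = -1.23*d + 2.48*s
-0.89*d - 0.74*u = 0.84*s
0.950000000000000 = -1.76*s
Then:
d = -1.09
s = -0.54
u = 1.92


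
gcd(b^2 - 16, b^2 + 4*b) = b + 4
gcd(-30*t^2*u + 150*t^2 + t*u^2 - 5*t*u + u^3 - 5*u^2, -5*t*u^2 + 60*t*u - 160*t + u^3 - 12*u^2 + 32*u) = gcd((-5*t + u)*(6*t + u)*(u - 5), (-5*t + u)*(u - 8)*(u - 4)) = 5*t - u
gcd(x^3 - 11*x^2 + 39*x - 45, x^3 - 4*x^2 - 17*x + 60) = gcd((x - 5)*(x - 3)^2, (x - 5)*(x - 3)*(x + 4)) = x^2 - 8*x + 15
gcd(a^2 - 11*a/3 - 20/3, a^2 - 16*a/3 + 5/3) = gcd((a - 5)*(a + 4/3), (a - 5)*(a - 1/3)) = a - 5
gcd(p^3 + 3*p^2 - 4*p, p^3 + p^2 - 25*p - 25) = 1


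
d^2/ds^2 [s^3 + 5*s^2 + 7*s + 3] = 6*s + 10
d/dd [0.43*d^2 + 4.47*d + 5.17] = 0.86*d + 4.47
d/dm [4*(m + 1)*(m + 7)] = 8*m + 32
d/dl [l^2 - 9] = 2*l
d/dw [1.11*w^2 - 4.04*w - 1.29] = 2.22*w - 4.04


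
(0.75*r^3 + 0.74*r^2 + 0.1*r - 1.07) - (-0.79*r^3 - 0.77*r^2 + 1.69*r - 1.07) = 1.54*r^3 + 1.51*r^2 - 1.59*r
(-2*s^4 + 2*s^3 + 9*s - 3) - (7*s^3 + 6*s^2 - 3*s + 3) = -2*s^4 - 5*s^3 - 6*s^2 + 12*s - 6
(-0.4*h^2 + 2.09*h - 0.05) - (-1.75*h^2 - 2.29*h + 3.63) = 1.35*h^2 + 4.38*h - 3.68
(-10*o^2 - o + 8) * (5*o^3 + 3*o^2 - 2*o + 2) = -50*o^5 - 35*o^4 + 57*o^3 + 6*o^2 - 18*o + 16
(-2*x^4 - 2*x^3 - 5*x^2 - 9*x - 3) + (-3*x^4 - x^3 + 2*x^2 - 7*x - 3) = -5*x^4 - 3*x^3 - 3*x^2 - 16*x - 6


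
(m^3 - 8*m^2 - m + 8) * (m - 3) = m^4 - 11*m^3 + 23*m^2 + 11*m - 24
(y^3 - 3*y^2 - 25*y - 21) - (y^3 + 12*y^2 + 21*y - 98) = -15*y^2 - 46*y + 77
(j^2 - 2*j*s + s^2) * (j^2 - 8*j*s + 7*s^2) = j^4 - 10*j^3*s + 24*j^2*s^2 - 22*j*s^3 + 7*s^4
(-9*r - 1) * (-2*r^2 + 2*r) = 18*r^3 - 16*r^2 - 2*r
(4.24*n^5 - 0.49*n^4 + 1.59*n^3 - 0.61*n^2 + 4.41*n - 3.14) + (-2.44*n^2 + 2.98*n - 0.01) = 4.24*n^5 - 0.49*n^4 + 1.59*n^3 - 3.05*n^2 + 7.39*n - 3.15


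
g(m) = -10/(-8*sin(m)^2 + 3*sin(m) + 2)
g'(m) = -10*(16*sin(m)*cos(m) - 3*cos(m))/(-8*sin(m)^2 + 3*sin(m) + 2)^2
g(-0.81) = 2.29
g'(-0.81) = 5.27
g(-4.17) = 7.70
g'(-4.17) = 32.74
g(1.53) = 3.35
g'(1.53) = -0.59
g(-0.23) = -11.11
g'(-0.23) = 79.86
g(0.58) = -8.06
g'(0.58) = -31.31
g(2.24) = 17.60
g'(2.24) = 183.44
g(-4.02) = 23.22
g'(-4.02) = 320.70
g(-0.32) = -37.78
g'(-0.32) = 1088.43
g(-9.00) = 16.80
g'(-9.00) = -246.84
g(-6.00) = -4.52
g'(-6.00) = -2.88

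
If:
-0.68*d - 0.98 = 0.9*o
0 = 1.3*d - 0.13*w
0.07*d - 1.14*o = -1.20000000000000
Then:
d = -2.62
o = 0.89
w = -26.21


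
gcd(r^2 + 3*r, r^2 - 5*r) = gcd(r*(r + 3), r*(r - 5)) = r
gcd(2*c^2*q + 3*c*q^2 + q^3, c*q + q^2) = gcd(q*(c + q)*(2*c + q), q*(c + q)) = c*q + q^2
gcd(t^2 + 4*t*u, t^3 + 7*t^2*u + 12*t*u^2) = t^2 + 4*t*u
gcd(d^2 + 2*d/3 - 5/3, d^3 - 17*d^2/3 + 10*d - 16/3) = d - 1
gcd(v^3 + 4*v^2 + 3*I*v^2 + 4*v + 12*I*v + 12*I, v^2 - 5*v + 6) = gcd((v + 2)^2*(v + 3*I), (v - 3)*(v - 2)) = 1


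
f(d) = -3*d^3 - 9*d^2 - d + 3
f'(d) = -9*d^2 - 18*d - 1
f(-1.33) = -4.53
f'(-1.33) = 7.02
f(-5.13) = 176.29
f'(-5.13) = -145.51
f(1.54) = -30.84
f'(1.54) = -50.06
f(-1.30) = -4.32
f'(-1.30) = 7.19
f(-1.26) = -4.03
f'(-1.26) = 7.39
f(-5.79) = 289.39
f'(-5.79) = -198.50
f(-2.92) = 3.87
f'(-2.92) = -25.18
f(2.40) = -92.71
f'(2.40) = -96.04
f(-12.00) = 3903.00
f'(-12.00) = -1081.00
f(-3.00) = 6.00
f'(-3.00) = -28.00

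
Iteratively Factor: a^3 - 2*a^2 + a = (a - 1)*(a^2 - a) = a*(a - 1)*(a - 1)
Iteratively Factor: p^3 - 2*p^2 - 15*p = (p)*(p^2 - 2*p - 15) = p*(p + 3)*(p - 5)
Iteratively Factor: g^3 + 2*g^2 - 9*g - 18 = (g - 3)*(g^2 + 5*g + 6) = (g - 3)*(g + 3)*(g + 2)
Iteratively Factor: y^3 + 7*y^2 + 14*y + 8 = (y + 1)*(y^2 + 6*y + 8) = (y + 1)*(y + 2)*(y + 4)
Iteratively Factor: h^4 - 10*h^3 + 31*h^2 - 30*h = (h)*(h^3 - 10*h^2 + 31*h - 30) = h*(h - 2)*(h^2 - 8*h + 15) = h*(h - 3)*(h - 2)*(h - 5)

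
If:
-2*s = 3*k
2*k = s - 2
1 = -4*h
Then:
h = -1/4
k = -4/7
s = 6/7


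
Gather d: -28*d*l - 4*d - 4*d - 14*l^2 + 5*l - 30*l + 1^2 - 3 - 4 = d*(-28*l - 8) - 14*l^2 - 25*l - 6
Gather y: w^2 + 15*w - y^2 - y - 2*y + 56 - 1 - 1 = w^2 + 15*w - y^2 - 3*y + 54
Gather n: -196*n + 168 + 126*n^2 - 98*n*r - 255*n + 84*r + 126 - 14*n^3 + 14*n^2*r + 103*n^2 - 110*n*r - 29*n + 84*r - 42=-14*n^3 + n^2*(14*r + 229) + n*(-208*r - 480) + 168*r + 252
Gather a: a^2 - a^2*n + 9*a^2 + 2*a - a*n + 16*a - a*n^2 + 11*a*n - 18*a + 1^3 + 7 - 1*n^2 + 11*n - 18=a^2*(10 - n) + a*(-n^2 + 10*n) - n^2 + 11*n - 10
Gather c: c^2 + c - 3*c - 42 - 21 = c^2 - 2*c - 63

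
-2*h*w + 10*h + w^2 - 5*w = (-2*h + w)*(w - 5)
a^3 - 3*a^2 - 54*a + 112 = (a - 8)*(a - 2)*(a + 7)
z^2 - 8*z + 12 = (z - 6)*(z - 2)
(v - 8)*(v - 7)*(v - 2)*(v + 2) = v^4 - 15*v^3 + 52*v^2 + 60*v - 224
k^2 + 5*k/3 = k*(k + 5/3)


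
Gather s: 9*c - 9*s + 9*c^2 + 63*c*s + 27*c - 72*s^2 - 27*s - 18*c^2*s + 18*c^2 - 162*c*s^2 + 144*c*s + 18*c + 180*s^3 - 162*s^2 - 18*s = 27*c^2 + 54*c + 180*s^3 + s^2*(-162*c - 234) + s*(-18*c^2 + 207*c - 54)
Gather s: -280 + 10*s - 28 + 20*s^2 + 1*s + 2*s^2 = 22*s^2 + 11*s - 308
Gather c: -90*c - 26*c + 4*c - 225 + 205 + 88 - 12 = 56 - 112*c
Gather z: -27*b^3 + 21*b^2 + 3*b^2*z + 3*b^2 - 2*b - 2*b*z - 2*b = -27*b^3 + 24*b^2 - 4*b + z*(3*b^2 - 2*b)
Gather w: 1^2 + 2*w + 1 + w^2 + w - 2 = w^2 + 3*w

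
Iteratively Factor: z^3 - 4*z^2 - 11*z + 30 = (z + 3)*(z^2 - 7*z + 10) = (z - 2)*(z + 3)*(z - 5)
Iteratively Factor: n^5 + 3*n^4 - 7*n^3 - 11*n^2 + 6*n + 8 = (n + 1)*(n^4 + 2*n^3 - 9*n^2 - 2*n + 8) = (n - 2)*(n + 1)*(n^3 + 4*n^2 - n - 4) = (n - 2)*(n - 1)*(n + 1)*(n^2 + 5*n + 4) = (n - 2)*(n - 1)*(n + 1)*(n + 4)*(n + 1)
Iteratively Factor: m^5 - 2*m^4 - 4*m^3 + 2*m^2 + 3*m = (m - 1)*(m^4 - m^3 - 5*m^2 - 3*m) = (m - 3)*(m - 1)*(m^3 + 2*m^2 + m) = m*(m - 3)*(m - 1)*(m^2 + 2*m + 1) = m*(m - 3)*(m - 1)*(m + 1)*(m + 1)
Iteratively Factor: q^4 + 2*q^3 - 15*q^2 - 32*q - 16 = (q + 1)*(q^3 + q^2 - 16*q - 16) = (q + 1)^2*(q^2 - 16) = (q - 4)*(q + 1)^2*(q + 4)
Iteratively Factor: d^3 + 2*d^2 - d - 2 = (d + 2)*(d^2 - 1) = (d + 1)*(d + 2)*(d - 1)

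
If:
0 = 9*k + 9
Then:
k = -1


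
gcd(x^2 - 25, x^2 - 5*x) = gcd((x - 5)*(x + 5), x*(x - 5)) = x - 5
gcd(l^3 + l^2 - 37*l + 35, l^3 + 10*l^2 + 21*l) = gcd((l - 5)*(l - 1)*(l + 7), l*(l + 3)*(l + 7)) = l + 7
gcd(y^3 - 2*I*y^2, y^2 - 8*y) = y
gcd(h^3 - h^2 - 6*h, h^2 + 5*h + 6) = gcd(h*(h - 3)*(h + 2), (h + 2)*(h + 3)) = h + 2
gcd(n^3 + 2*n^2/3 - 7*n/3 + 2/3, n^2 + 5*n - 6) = n - 1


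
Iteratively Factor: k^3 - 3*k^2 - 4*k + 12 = (k + 2)*(k^2 - 5*k + 6) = (k - 3)*(k + 2)*(k - 2)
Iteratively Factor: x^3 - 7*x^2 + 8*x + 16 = (x + 1)*(x^2 - 8*x + 16) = (x - 4)*(x + 1)*(x - 4)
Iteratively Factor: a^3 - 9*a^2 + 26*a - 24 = (a - 2)*(a^2 - 7*a + 12) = (a - 3)*(a - 2)*(a - 4)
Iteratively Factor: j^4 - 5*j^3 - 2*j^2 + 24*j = (j)*(j^3 - 5*j^2 - 2*j + 24) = j*(j - 3)*(j^2 - 2*j - 8) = j*(j - 4)*(j - 3)*(j + 2)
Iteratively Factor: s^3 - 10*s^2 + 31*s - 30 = (s - 2)*(s^2 - 8*s + 15) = (s - 3)*(s - 2)*(s - 5)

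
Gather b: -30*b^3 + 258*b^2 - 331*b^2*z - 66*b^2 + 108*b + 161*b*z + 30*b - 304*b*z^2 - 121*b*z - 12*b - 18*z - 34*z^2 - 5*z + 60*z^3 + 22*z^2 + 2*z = -30*b^3 + b^2*(192 - 331*z) + b*(-304*z^2 + 40*z + 126) + 60*z^3 - 12*z^2 - 21*z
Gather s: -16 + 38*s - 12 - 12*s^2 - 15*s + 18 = -12*s^2 + 23*s - 10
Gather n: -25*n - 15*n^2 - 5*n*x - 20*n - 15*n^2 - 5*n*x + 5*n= -30*n^2 + n*(-10*x - 40)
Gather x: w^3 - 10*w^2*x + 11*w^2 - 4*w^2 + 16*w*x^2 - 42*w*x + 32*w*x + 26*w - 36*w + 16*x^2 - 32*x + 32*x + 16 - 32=w^3 + 7*w^2 - 10*w + x^2*(16*w + 16) + x*(-10*w^2 - 10*w) - 16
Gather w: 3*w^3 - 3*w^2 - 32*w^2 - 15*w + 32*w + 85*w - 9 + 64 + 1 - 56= 3*w^3 - 35*w^2 + 102*w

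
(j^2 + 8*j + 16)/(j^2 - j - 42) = (j^2 + 8*j + 16)/(j^2 - j - 42)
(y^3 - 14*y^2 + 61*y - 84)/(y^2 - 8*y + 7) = (y^2 - 7*y + 12)/(y - 1)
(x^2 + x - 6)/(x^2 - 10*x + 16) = (x + 3)/(x - 8)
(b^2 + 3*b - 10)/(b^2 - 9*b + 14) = (b + 5)/(b - 7)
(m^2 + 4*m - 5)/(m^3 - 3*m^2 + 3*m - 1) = (m + 5)/(m^2 - 2*m + 1)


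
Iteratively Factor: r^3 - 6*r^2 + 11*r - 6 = (r - 1)*(r^2 - 5*r + 6) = (r - 2)*(r - 1)*(r - 3)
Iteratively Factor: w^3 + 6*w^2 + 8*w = (w)*(w^2 + 6*w + 8) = w*(w + 2)*(w + 4)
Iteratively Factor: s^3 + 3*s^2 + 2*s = (s + 2)*(s^2 + s) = s*(s + 2)*(s + 1)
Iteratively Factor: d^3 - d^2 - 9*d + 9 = (d + 3)*(d^2 - 4*d + 3) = (d - 1)*(d + 3)*(d - 3)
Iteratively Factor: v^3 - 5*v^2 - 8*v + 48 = (v - 4)*(v^2 - v - 12) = (v - 4)^2*(v + 3)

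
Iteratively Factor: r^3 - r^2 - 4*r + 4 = (r - 2)*(r^2 + r - 2) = (r - 2)*(r - 1)*(r + 2)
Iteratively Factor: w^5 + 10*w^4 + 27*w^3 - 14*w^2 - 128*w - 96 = (w + 1)*(w^4 + 9*w^3 + 18*w^2 - 32*w - 96) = (w + 1)*(w + 3)*(w^3 + 6*w^2 - 32) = (w - 2)*(w + 1)*(w + 3)*(w^2 + 8*w + 16) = (w - 2)*(w + 1)*(w + 3)*(w + 4)*(w + 4)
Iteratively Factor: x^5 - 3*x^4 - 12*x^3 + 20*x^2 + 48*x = (x + 2)*(x^4 - 5*x^3 - 2*x^2 + 24*x) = (x + 2)^2*(x^3 - 7*x^2 + 12*x) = x*(x + 2)^2*(x^2 - 7*x + 12) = x*(x - 4)*(x + 2)^2*(x - 3)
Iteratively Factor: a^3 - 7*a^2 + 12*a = (a - 4)*(a^2 - 3*a) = (a - 4)*(a - 3)*(a)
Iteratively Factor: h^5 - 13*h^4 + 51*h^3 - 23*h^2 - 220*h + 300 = (h - 5)*(h^4 - 8*h^3 + 11*h^2 + 32*h - 60) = (h - 5)*(h + 2)*(h^3 - 10*h^2 + 31*h - 30) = (h - 5)*(h - 2)*(h + 2)*(h^2 - 8*h + 15) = (h - 5)^2*(h - 2)*(h + 2)*(h - 3)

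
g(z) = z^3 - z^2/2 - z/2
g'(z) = 3*z^2 - z - 1/2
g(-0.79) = -0.41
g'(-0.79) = 2.16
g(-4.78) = -118.25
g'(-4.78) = 72.83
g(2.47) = 10.78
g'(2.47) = 15.33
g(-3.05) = -31.50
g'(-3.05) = 30.46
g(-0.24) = 0.08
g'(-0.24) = -0.09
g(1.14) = 0.26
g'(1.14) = 2.26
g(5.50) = 148.50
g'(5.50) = 84.75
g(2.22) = 7.37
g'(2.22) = 12.07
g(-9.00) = -765.00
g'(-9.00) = 251.50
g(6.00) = 195.00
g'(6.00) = 101.50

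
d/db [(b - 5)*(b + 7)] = 2*b + 2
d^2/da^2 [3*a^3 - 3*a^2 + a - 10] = 18*a - 6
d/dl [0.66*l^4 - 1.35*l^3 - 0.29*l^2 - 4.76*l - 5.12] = 2.64*l^3 - 4.05*l^2 - 0.58*l - 4.76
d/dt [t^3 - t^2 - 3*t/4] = 3*t^2 - 2*t - 3/4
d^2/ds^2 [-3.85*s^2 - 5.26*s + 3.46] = -7.70000000000000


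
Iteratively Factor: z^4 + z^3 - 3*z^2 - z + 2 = (z - 1)*(z^3 + 2*z^2 - z - 2) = (z - 1)*(z + 1)*(z^2 + z - 2) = (z - 1)^2*(z + 1)*(z + 2)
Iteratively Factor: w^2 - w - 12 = (w + 3)*(w - 4)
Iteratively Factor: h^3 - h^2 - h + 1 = (h - 1)*(h^2 - 1) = (h - 1)^2*(h + 1)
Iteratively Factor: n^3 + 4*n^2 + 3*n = (n + 1)*(n^2 + 3*n) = n*(n + 1)*(n + 3)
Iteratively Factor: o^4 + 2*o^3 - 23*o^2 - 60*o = (o + 3)*(o^3 - o^2 - 20*o) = (o - 5)*(o + 3)*(o^2 + 4*o) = o*(o - 5)*(o + 3)*(o + 4)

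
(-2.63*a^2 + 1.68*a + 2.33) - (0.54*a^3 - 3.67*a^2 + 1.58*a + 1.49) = -0.54*a^3 + 1.04*a^2 + 0.0999999999999999*a + 0.84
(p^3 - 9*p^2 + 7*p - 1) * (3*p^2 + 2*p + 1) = 3*p^5 - 25*p^4 + 4*p^3 + 2*p^2 + 5*p - 1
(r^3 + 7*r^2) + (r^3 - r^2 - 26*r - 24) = 2*r^3 + 6*r^2 - 26*r - 24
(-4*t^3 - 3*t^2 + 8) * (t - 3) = -4*t^4 + 9*t^3 + 9*t^2 + 8*t - 24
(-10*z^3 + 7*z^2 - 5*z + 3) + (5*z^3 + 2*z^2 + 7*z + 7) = -5*z^3 + 9*z^2 + 2*z + 10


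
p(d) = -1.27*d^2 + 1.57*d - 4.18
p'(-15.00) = 39.67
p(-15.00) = -313.48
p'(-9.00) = 24.43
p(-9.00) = -121.18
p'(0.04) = 1.47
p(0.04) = -4.12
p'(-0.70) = 3.35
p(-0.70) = -5.90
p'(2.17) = -3.94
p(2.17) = -6.75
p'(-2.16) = 7.06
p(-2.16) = -13.50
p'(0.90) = -0.72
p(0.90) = -3.80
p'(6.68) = -15.40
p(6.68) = -50.36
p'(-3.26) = 9.85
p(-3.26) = -22.80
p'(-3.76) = 11.12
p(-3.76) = -28.04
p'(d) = 1.57 - 2.54*d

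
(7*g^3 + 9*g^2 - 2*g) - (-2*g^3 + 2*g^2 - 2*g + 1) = 9*g^3 + 7*g^2 - 1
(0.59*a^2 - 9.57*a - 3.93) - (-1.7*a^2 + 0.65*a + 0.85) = 2.29*a^2 - 10.22*a - 4.78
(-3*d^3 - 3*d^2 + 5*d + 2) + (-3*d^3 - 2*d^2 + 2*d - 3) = -6*d^3 - 5*d^2 + 7*d - 1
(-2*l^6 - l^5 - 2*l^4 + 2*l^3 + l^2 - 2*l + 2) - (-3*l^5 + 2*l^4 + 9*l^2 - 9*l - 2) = -2*l^6 + 2*l^5 - 4*l^4 + 2*l^3 - 8*l^2 + 7*l + 4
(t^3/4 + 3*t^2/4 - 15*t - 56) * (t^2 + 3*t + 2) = t^5/4 + 3*t^4/2 - 49*t^3/4 - 199*t^2/2 - 198*t - 112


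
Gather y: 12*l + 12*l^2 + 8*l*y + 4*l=12*l^2 + 8*l*y + 16*l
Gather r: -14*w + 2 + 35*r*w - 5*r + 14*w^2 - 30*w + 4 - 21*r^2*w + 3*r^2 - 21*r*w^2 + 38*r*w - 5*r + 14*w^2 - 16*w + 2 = r^2*(3 - 21*w) + r*(-21*w^2 + 73*w - 10) + 28*w^2 - 60*w + 8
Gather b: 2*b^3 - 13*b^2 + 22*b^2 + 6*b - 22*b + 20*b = 2*b^3 + 9*b^2 + 4*b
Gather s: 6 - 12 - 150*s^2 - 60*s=-150*s^2 - 60*s - 6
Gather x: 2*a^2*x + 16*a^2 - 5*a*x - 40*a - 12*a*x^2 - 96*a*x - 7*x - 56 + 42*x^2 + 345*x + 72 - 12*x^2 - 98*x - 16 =16*a^2 - 40*a + x^2*(30 - 12*a) + x*(2*a^2 - 101*a + 240)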